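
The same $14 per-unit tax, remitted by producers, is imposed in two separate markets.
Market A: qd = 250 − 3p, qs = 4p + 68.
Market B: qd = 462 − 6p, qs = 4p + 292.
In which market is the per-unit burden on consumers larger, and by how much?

Market A: pre-tax p* = $26, q* = 172; post-tax q = 148; per-unit burden on consumers = $8.
Market B: pre-tax p* = $17, q* = 360; post-tax q = 326.4; per-unit burden on consumers = $5.6.
Difference: $8 vs $5.6 → market A is larger by $2.4.

Market A, by $2.4.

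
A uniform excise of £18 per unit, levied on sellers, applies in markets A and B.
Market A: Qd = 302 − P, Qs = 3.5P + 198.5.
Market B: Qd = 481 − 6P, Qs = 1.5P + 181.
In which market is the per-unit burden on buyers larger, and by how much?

Market A, by £10.4.

Market A: pre-tax P* = £23, Q* = 279; post-tax Q = 265; per-unit burden on buyers = £14.
Market B: pre-tax P* = £40, Q* = 241; post-tax Q = 219.4; per-unit burden on buyers = £3.6.
Difference: £14 vs £3.6 → market A is larger by £10.4.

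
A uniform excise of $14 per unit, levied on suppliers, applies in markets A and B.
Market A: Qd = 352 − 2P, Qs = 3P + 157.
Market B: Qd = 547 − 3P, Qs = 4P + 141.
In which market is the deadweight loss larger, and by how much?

Market B, by $50.4.

Market A: pre-tax P* = $39, Q* = 274; post-tax Q = 257.2; deadweight loss = $117.6.
Market B: pre-tax P* = $58, Q* = 373; post-tax Q = 349; deadweight loss = $168.
Difference: $117.6 vs $168 → market B is larger by $50.4.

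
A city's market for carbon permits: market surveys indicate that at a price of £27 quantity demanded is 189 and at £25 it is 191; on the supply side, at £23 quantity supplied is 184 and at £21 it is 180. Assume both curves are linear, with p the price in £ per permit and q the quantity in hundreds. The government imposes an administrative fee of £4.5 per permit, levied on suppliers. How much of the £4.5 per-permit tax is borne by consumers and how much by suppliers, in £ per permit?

Demand slope: (191 − 189)/(25 − 27) = -1, so qd = 216 − p.
Supply slope: (180 − 184)/(21 − 23) = 2, so qs = 2p + 138.
Before the tax: set 216 − p = 2p + 138 → p* = £26, q* = 190.
With the tax collected from suppliers, supply shifts: qs = 2(p − 4.5) + 138.
New equilibrium: consumers pay £29, suppliers receive £24.5, q = 187. (Wedge: pb − ps = 4.5.)
Burden on consumers: £3; on suppliers: £1.5. (They sum to £4.5.)

Consumers bear £3 per permit; suppliers bear £1.5 per permit.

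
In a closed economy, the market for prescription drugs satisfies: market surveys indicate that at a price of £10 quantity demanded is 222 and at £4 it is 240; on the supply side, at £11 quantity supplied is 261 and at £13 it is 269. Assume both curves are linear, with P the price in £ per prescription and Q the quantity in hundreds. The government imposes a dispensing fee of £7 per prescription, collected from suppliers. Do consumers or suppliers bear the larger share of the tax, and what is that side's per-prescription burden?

Consumers bear the larger share: £4 per prescription.

Demand slope: (240 − 222)/(4 − 10) = -3, so Qd = 252 − 3P.
Supply slope: (269 − 261)/(13 − 11) = 4, so Qs = 4P + 217.
Before the tax: set 252 − 3P = 4P + 217 → P* = £5, Q* = 237.
With the tax collected from suppliers, supply shifts: Qs = 4(P − 7) + 217.
Solving gives Q = 225 with consumers paying £9 and suppliers receiving £2 (the £7 wedge).
Per-prescription burden: consumers £4, suppliers £3.
Consumers take the larger share because demand is less price-elastic here (demand slope 3 vs supply slope 4).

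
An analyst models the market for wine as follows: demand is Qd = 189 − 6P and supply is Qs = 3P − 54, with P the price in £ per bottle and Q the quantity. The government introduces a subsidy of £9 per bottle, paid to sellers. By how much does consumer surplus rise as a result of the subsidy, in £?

Before the subsidy: set 189 − 6P = 3P − 54 → P* = £27, Q* = 27.
With a per-unit subsidy paid to sellers, each receives P + 9 per unit sold, so supply becomes Qs = 3(P + 9) − 54.
Solving gives Q = 45 with consumers paying £24 and sellers receiving £33 (the £9 wedge).
ΔCS is the trapezoid between Q = 45 and Q = 27 of height £3: ½ · (27 + 45) · 3 = £108.

Consumer surplus rises by £108.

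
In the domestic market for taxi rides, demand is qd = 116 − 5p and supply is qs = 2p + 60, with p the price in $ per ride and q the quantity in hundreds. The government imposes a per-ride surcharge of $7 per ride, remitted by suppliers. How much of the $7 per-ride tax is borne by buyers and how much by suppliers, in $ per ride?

Before the tax: set 116 − 5p = 2p + 60 → p* = $8, q* = 76.
With the tax collected from suppliers, supply shifts: qs = 2(p − 7) + 60.
New equilibrium: buyers pay $10, suppliers receive $3, q = 66. (Wedge: pb − ps = 7.)
Burden on buyers: $2; on suppliers: $5. (They sum to $7.)

Buyers bear $2 per ride; suppliers bear $5 per ride.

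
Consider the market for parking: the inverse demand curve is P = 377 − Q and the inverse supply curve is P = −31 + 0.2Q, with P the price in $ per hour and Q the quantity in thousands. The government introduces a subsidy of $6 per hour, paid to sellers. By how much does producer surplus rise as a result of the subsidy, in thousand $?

Producer surplus rises by $342.5 thousand.

Inverting to Q(P) form: Qd = 377 − P; Qs = 5P + 155.
Without the subsidy, 377 − P = 5P + 155 gives 6P = 222, so P* = $37 and Q* = 340.
With a per-unit subsidy paid to sellers, each receives P + 6 per unit sold, so supply becomes Qs = 5(P + 6) + 155.
New equilibrium: consumers pay $32, sellers receive $38, Q = 345. (Wedge: Pb − Ps = −6.)
ΔPS is the trapezoid between Q = 345 and Q = 340 of height $1: ½ · (340 + 345) · 1 = $342.5.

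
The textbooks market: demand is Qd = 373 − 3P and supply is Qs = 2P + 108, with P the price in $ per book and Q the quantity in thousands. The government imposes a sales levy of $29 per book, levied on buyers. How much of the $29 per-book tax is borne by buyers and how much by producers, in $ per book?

Buyers bear $11.6 per book; producers bear $17.4 per book.

Before the tax: set 373 − 3P = 2P + 108 → P* = $53, Q* = 214.
With the tax collected from buyers, demand (in seller-price terms) shifts: Qd = 373 − 3(P + 29).
New equilibrium: buyers pay $64.6, producers receive $35.6, Q = 179.2. (Wedge: Pb − Ps = 29.)
Burden on buyers: $11.6; on producers: $17.4. (They sum to $29.)
The less price-elastic side of the market bears the larger share of a per-unit tax.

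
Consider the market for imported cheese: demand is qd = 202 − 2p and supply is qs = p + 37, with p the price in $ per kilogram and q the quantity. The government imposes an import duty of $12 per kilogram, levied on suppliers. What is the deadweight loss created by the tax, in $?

Deadweight loss = $48.

Before the tax: set 202 − 2p = p + 37 → p* = $55, q* = 92.
With the tax collected from suppliers, supply shifts: qs = (p − 12) + 37.
Solving gives q = 84 with buyers paying $59 and suppliers receiving $47 (the $12 wedge).
Quantity falls by |ΔQ| = |92 − 84| = 8.
DWL = ½ · t · |ΔQ| = ½ · 12 · 8 = $48.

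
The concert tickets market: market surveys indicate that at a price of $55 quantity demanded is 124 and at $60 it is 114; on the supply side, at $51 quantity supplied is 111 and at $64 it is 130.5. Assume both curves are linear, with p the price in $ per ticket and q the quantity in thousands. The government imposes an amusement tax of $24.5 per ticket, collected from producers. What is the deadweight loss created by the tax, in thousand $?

Deadweight loss = $257.25 thousand.

Demand slope: (114 − 124)/(60 − 55) = -2, so qd = 234 − 2p.
Supply slope: (130.5 − 111)/(64 − 51) = 1.5, so qs = 1.5p + 34.5.
Before the tax: set 234 − 2p = 1.5p + 34.5 → p* = $57, q* = 120.
With the tax collected from producers, supply shifts: qs = 1.5(p − 24.5) + 34.5.
New equilibrium: consumers pay $67.5, producers receive $43, q = 99. (Wedge: pb − ps = 24.5.)
Quantity falls by |ΔQ| = |120 − 99| = 21.
DWL = ½ · t · |ΔQ| = ½ · 24.5 · 21 = $257.25.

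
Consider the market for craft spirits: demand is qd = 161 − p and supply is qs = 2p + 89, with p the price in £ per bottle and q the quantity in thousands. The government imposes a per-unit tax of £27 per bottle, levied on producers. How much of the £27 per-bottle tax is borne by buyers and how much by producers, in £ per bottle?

Without the tax, 161 − p = 2p + 89 gives 3p = 72, so p* = £24 and q* = 137.
With the tax collected from producers, supply shifts: qs = 2(p − 27) + 89.
Solving gives q = 119 with buyers paying £42 and producers receiving £15 (the £27 wedge).
Burden on buyers: £18; on producers: £9. (They sum to £27.)
The less price-elastic side of the market bears the larger share of a per-unit tax.

Buyers bear £18 per bottle; producers bear £9 per bottle.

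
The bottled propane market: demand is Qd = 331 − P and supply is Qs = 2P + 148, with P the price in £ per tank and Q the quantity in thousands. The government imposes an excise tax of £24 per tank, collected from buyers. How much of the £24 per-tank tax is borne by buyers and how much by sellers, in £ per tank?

Buyers bear £16 per tank; sellers bear £8 per tank.

Without the tax, 331 − P = 2P + 148 gives 3P = 183, so P* = £61 and Q* = 270.
With the tax collected from buyers, demand (in seller-price terms) shifts: Qd = 331 − (P + 24).
New equilibrium: buyers pay £77, sellers receive £53, Q = 254. (Wedge: Pb − Ps = 24.)
Burden on buyers: £16; on sellers: £8. (They sum to £24.)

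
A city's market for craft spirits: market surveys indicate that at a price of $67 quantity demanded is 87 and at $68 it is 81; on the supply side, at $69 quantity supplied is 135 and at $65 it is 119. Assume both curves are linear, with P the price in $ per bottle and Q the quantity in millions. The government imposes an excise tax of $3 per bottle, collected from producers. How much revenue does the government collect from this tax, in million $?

Demand slope: (81 − 87)/(68 − 67) = -6, so Qd = 489 − 6P.
Supply slope: (119 − 135)/(65 − 69) = 4, so Qs = 4P − 141.
Before the tax: set 489 − 6P = 4P − 141 → P* = $63, Q* = 111.
With the tax collected from producers, supply shifts: Qs = 4(P − 3) − 141.
New equilibrium: consumers pay $64.2, producers receive $61.2, Q = 103.8. (Wedge: Pb − Ps = 3.)
Revenue = t · Q = 3 · 103.8 = $311.4.

Tax revenue = $311.4 million.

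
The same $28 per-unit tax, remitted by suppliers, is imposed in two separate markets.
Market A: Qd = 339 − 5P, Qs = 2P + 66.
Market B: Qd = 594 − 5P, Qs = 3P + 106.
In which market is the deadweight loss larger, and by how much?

Market A: pre-tax P* = $39, Q* = 144; post-tax Q = 104; deadweight loss = $560.
Market B: pre-tax P* = $61, Q* = 289; post-tax Q = 236.5; deadweight loss = $735.
Difference: $560 vs $735 → market B is larger by $175.

Market B, by $175.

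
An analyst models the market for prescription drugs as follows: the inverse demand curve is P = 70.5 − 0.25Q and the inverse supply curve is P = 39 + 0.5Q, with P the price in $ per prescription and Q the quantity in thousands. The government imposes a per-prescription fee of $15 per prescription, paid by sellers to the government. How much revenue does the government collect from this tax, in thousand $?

Tax revenue = $330 thousand.

Rewrite in direct form: Qd = 282 − 4P and Qs = 2P − 78.
Without the tax, 282 − 4P = 2P − 78 gives 6P = 360, so P* = $60 and Q* = 42.
With the tax collected from sellers, supply shifts: Qs = 2(P − 15) − 78.
New equilibrium: consumers pay $65, sellers receive $50, Q = 22. (Wedge: Pb − Ps = 15.)
Revenue = t · Q = 15 · 22 = $330.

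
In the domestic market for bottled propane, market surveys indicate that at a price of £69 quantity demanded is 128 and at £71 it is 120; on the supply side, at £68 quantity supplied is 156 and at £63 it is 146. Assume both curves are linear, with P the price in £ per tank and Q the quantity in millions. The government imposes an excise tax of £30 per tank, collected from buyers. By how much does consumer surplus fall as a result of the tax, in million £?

Demand slope: (120 − 128)/(71 − 69) = -4, so Qd = 404 − 4P.
Supply slope: (146 − 156)/(63 − 68) = 2, so Qs = 2P + 20.
Before the tax: set 404 − 4P = 2P + 20 → P* = £64, Q* = 148.
With the tax collected from buyers, demand (in seller-price terms) shifts: Qd = 404 − 4(P + 30).
Solving gives Q = 108 with buyers paying £74 and producers receiving £44 (the £30 wedge).
ΔCS is the trapezoid between Q = 108 and Q = 148 of height £10: ½ · (148 + 108) · 10 = £1280.

Consumer surplus falls by £1280 million.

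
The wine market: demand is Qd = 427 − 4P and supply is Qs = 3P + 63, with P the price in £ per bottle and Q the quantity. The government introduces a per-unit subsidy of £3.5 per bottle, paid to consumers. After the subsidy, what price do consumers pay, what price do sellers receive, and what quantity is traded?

Before the subsidy: set 427 − 4P = 3P + 63 → P* = £52, Q* = 219.
With a per-unit subsidy paid to consumers, each effectively pays P − 3.5, so demand becomes Qd = 427 − 4(P − 3.5).
Solving gives Q = 225 with consumers paying £50.5 and sellers receiving £54 (the £3.5 wedge).

Consumers pay £50.5; sellers receive £54; quantity = 225.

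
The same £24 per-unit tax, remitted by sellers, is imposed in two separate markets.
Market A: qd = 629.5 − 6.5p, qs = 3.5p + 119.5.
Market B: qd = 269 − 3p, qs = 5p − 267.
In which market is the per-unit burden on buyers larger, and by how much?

Market A: pre-tax p* = £51, q* = 298; post-tax q = 243.4; per-unit burden on buyers = £8.4.
Market B: pre-tax p* = £67, q* = 68; post-tax q = 23; per-unit burden on buyers = £15.
Difference: £8.4 vs £15 → market B is larger by £6.6.

Market B, by £6.6.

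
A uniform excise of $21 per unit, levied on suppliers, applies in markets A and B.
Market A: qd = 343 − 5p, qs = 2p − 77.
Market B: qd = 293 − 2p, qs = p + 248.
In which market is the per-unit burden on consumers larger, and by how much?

Market B, by $1.

Market A: pre-tax p* = $60, q* = 43; post-tax q = 13; per-unit burden on consumers = $6.
Market B: pre-tax p* = $15, q* = 263; post-tax q = 249; per-unit burden on consumers = $7.
Difference: $6 vs $7 → market B is larger by $1.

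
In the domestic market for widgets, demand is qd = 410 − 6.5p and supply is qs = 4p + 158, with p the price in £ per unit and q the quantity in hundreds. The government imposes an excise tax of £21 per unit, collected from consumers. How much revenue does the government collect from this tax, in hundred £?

Tax revenue = £4242 hundred.

Without the tax, 410 − 6.5p = 4p + 158 gives 10.5p = 252, so p* = £24 and q* = 254.
With the tax collected from consumers, demand (in seller-price terms) shifts: qd = 410 − 6.5(p + 21).
New equilibrium: consumers pay £32, producers receive £11, q = 202. (Wedge: pb − ps = 21.)
Revenue = t · Q = 21 · 202 = £4242.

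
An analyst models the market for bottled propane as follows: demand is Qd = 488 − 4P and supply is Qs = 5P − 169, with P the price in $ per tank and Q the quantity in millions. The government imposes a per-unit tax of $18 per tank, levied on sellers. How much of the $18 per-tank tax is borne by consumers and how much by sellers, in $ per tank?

Without the tax, 488 − 4P = 5P − 169 gives 9P = 657, so P* = $73 and Q* = 196.
With the tax collected from sellers, supply shifts: Qs = 5(P − 18) − 169.
New equilibrium: consumers pay $83, sellers receive $65, Q = 156. (Wedge: Pb − Ps = 18.)
Burden on consumers: $10; on sellers: $8. (They sum to $18.)

Consumers bear $10 per tank; sellers bear $8 per tank.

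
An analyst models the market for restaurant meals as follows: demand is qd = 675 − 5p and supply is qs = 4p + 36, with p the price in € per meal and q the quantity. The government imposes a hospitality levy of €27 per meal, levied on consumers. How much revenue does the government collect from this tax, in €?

Tax revenue = €7020.

Before the tax: set 675 − 5p = 4p + 36 → p* = €71, q* = 320.
With the tax collected from consumers, demand (in seller-price terms) shifts: qd = 675 − 5(p + 27).
Solving gives q = 260 with consumers paying €83 and producers receiving €56 (the €27 wedge).
Revenue = t · Q = 27 · 260 = €7020.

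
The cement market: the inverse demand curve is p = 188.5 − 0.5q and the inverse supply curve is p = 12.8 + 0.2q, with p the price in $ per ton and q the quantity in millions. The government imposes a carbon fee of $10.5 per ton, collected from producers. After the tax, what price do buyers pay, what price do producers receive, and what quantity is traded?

Buyers pay $70.5; producers receive $60; quantity = 236.

Rewrite in direct form: qd = 377 − 2p and qs = 5p − 64.
Before the tax: set 377 − 2p = 5p − 64 → p* = $63, q* = 251.
With the tax collected from producers, supply shifts: qs = 5(p − 10.5) − 64.
Solving gives q = 236 with buyers paying $70.5 and producers receiving $60 (the $10.5 wedge).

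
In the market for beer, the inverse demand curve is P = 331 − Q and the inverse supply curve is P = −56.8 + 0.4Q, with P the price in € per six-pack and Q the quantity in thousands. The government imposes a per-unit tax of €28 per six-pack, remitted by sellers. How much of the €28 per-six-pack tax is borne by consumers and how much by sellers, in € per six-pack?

Rewrite in direct form: Qd = 331 − P and Qs = 2.5P + 142.
Before the tax: set 331 − P = 2.5P + 142 → P* = €54, Q* = 277.
With the tax collected from sellers, supply shifts: Qs = 2.5(P − 28) + 142.
Solving gives Q = 257 with consumers paying €74 and sellers receiving €46 (the €28 wedge).
Burden on consumers: €20; on sellers: €8. (They sum to €28.)

Consumers bear €20 per six-pack; sellers bear €8 per six-pack.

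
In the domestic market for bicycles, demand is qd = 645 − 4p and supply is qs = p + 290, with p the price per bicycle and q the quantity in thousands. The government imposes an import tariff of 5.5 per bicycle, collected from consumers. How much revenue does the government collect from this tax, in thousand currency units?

Before the tax: set 645 − 4p = p + 290 → p* = 71, q* = 361.
With the tax collected from consumers, demand (in seller-price terms) shifts: qd = 645 − 4(p + 5.5).
New equilibrium: consumers pay 72.1, producers receive 66.6, q = 356.6. (Wedge: pb − ps = 5.5.)
Revenue = t · Q = 5.5 · 356.6 = 1961.3.

Tax revenue = 1961.3 thousand.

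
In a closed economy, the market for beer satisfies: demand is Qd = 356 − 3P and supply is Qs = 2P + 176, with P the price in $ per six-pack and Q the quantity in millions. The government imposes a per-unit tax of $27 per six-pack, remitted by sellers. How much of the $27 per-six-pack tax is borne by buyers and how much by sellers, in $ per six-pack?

Buyers bear $10.8 per six-pack; sellers bear $16.2 per six-pack.

Before the tax: set 356 − 3P = 2P + 176 → P* = $36, Q* = 248.
With the tax collected from sellers, supply shifts: Qs = 2(P − 27) + 176.
New equilibrium: buyers pay $46.8, sellers receive $19.8, Q = 215.6. (Wedge: Pb − Ps = 27.)
Burden on buyers: $10.8; on sellers: $16.2. (They sum to $27.)
The less price-elastic side of the market bears the larger share of a per-unit tax.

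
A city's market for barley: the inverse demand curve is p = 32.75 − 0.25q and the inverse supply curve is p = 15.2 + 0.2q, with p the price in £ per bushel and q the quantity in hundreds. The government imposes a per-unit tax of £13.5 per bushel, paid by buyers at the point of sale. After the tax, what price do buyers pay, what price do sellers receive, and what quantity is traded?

Buyers pay £30.5; sellers receive £17; quantity = 9.

Inverting to q(p) form: qd = 131 − 4p; qs = 5p − 76.
Without the tax, 131 − 4p = 5p − 76 gives 9p = 207, so p* = £23 and q* = 39.
With the tax collected from buyers, demand (in seller-price terms) shifts: qd = 131 − 4(p + 13.5).
New equilibrium: buyers pay £30.5, sellers receive £17, q = 9. (Wedge: pb − ps = 13.5.)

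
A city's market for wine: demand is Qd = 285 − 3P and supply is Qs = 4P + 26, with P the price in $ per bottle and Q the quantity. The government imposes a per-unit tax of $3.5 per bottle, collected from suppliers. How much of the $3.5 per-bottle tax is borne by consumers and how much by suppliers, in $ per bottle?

Consumers bear $2 per bottle; suppliers bear $1.5 per bottle.

Before the tax: set 285 − 3P = 4P + 26 → P* = $37, Q* = 174.
With the tax collected from suppliers, supply shifts: Qs = 4(P − 3.5) + 26.
Solving gives Q = 168 with consumers paying $39 and suppliers receiving $35.5 (the $3.5 wedge).
Burden on consumers: $2; on suppliers: $1.5. (They sum to $3.5.)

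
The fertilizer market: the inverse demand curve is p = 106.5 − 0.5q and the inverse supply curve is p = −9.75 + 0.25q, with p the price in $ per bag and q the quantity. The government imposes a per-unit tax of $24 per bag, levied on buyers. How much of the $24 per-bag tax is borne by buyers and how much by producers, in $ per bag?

Rewrite in direct form: qd = 213 − 2p and qs = 4p + 39.
Before the tax: set 213 − 2p = 4p + 39 → p* = $29, q* = 155.
With the tax collected from buyers, demand (in seller-price terms) shifts: qd = 213 − 2(p + 24).
New equilibrium: buyers pay $45, producers receive $21, q = 123. (Wedge: pb − ps = 24.)
Burden on buyers: $16; on producers: $8. (They sum to $24.)
The less price-elastic side of the market bears the larger share of a per-unit tax.

Buyers bear $16 per bag; producers bear $8 per bag.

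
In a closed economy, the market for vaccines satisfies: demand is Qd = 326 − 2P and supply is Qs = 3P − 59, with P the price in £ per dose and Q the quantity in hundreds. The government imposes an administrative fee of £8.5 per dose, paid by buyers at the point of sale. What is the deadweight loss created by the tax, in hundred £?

Before the tax: set 326 − 2P = 3P − 59 → P* = £77, Q* = 172.
With the tax collected from buyers, demand (in seller-price terms) shifts: Qd = 326 − 2(P + 8.5).
Solving gives Q = 161.8 with buyers paying £82.1 and producers receiving £73.6 (the £8.5 wedge).
Quantity falls by |ΔQ| = |172 − 161.8| = 10.2.
DWL = ½ · t · |ΔQ| = ½ · 8.5 · 10.2 = £43.35.

Deadweight loss = £43.35 hundred.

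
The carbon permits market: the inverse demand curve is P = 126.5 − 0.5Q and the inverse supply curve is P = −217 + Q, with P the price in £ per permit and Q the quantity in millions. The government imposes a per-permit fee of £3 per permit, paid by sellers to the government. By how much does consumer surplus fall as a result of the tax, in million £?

Consumer surplus falls by £228 million.

Inverting to Q(P) form: Qd = 253 − 2P; Qs = P + 217.
Before the tax: set 253 − 2P = P + 217 → P* = £12, Q* = 229.
With the tax collected from sellers, supply shifts: Qs = (P − 3) + 217.
Solving gives Q = 227 with buyers paying £13 and sellers receiving £10 (the £3 wedge).
ΔCS is the trapezoid between Q = 227 and Q = 229 of height £1: ½ · (229 + 227) · 1 = £228.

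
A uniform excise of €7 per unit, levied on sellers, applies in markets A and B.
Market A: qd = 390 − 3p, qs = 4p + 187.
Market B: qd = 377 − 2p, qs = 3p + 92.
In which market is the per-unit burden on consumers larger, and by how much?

Market A: pre-tax p* = €29, q* = 303; post-tax q = 291; per-unit burden on consumers = €4.
Market B: pre-tax p* = €57, q* = 263; post-tax q = 254.6; per-unit burden on consumers = €4.2.
Difference: €4 vs €4.2 → market B is larger by €0.2.

Market B, by €0.2.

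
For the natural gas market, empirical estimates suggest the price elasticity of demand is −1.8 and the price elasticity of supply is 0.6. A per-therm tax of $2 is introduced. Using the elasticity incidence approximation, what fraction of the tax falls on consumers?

Incidence ratio: consumers' share ≈ εs / (εs + |εd|) = 0.6 / (0.6 + 1.8) = 0.25.
Supply is the less elastic side, so consumers bear the smaller share.

Consumers' share ≈ 0.25.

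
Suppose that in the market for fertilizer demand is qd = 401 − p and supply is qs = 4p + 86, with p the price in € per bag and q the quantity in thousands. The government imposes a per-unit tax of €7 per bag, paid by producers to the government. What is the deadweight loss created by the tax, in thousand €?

Deadweight loss = €19.6 thousand.

Before the tax: set 401 − p = 4p + 86 → p* = €63, q* = 338.
With the tax collected from producers, supply shifts: qs = 4(p − 7) + 86.
New equilibrium: buyers pay €68.6, producers receive €61.6, q = 332.4. (Wedge: pb − ps = 7.)
Quantity falls by |ΔQ| = |338 − 332.4| = 5.6.
DWL = ½ · t · |ΔQ| = ½ · 7 · 5.6 = €19.6.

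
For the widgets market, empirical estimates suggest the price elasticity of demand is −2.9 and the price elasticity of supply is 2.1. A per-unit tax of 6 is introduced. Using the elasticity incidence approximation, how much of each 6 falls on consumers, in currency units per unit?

Incidence ratio: consumers' share ≈ εs / (εs + |εd|) = 2.1 / (2.1 + 2.9) = 0.42.
So consumers bear ≈ 0.42 × 6 = 2.52; sellers bear 3.48.

Consumers bear ≈ 2.52 per unit.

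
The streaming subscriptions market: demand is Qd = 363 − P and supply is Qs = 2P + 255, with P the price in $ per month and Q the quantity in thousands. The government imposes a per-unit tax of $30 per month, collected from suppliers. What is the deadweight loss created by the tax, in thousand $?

Deadweight loss = $300 thousand.

Without the tax, 363 − P = 2P + 255 gives 3P = 108, so P* = $36 and Q* = 327.
With the tax collected from suppliers, supply shifts: Qs = 2(P − 30) + 255.
New equilibrium: consumers pay $56, suppliers receive $26, Q = 307. (Wedge: Pb − Ps = 30.)
Quantity falls by |ΔQ| = |327 − 307| = 20.
DWL = ½ · t · |ΔQ| = ½ · 30 · 20 = $300.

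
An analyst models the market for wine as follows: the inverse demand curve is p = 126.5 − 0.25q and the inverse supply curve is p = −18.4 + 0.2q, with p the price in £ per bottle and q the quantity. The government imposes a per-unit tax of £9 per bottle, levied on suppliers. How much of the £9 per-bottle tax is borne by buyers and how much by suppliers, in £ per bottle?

Buyers bear £5 per bottle; suppliers bear £4 per bottle.

Inverting to q(p) form: qd = 506 − 4p; qs = 5p + 92.
Without the tax, 506 − 4p = 5p + 92 gives 9p = 414, so p* = £46 and q* = 322.
With the tax collected from suppliers, supply shifts: qs = 5(p − 9) + 92.
New equilibrium: buyers pay £51, suppliers receive £42, q = 302. (Wedge: pb − ps = 9.)
Burden on buyers: £5; on suppliers: £4. (They sum to £9.)
The less price-elastic side of the market bears the larger share of a per-unit tax.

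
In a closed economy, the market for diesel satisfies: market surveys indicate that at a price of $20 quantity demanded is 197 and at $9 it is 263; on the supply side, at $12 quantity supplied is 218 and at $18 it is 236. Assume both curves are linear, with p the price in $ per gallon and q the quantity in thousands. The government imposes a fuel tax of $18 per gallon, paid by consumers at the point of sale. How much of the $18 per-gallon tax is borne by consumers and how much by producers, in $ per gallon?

Demand slope: (263 − 197)/(9 − 20) = -6, so qd = 317 − 6p.
Supply slope: (236 − 218)/(18 − 12) = 3, so qs = 3p + 182.
Without the tax, 317 − 6p = 3p + 182 gives 9p = 135, so p* = $15 and q* = 227.
With the tax collected from consumers, demand (in seller-price terms) shifts: qd = 317 − 6(p + 18).
New equilibrium: consumers pay $21, producers receive $3, q = 191. (Wedge: pb − ps = 18.)
Burden on consumers: $6; on producers: $12. (They sum to $18.)
The less price-elastic side of the market bears the larger share of a per-unit tax.

Consumers bear $6 per gallon; producers bear $12 per gallon.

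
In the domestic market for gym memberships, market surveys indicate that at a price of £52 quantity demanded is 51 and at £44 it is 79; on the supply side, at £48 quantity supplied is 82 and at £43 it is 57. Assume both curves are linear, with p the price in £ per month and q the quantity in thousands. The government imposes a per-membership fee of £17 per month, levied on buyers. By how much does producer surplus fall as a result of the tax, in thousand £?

Demand slope: (79 − 51)/(44 − 52) = -3.5, so qd = 233 − 3.5p.
Supply slope: (57 − 82)/(43 − 48) = 5, so qs = 5p − 158.
Without the tax, 233 − 3.5p = 5p − 158 gives 8.5p = 391, so p* = £46 and q* = 72.
With the tax collected from buyers, demand (in seller-price terms) shifts: qd = 233 − 3.5(p + 17).
Solving gives q = 37 with buyers paying £56 and producers receiving £39 (the £17 wedge).
ΔPS is the trapezoid between Q = 37 and Q = 72 of height £7: ½ · (72 + 37) · 7 = £381.5.

Producer surplus falls by £381.5 thousand.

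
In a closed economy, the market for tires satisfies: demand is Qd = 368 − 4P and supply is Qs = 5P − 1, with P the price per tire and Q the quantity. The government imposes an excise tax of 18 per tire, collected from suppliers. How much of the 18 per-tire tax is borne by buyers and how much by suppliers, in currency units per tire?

Buyers bear 10 per tire; suppliers bear 8 per tire.

Before the tax: set 368 − 4P = 5P − 1 → P* = 41, Q* = 204.
With the tax collected from suppliers, supply shifts: Qs = 5(P − 18) − 1.
Solving gives Q = 164 with buyers paying 51 and suppliers receiving 33 (the 18 wedge).
Burden on buyers: 10; on suppliers: 8. (They sum to 18.)
The less price-elastic side of the market bears the larger share of a per-unit tax.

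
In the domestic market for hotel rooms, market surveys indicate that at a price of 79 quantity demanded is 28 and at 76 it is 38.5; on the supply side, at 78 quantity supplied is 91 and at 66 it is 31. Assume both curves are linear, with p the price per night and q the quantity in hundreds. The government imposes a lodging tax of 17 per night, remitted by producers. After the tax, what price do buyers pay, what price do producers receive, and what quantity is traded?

Demand slope: (38.5 − 28)/(76 − 79) = -3.5, so qd = 304.5 − 3.5p.
Supply slope: (31 − 91)/(66 − 78) = 5, so qs = 5p − 299.
Without the tax, 304.5 − 3.5p = 5p − 299 gives 8.5p = 603.5, so p* = 71 and q* = 56.
With the tax collected from producers, supply shifts: qs = 5(p − 17) − 299.
New equilibrium: buyers pay 81, producers receive 64, q = 21. (Wedge: pb − ps = 17.)
The less price-elastic side of the market bears the larger share of a per-unit tax.

Buyers pay 81; producers receive 64; quantity = 21.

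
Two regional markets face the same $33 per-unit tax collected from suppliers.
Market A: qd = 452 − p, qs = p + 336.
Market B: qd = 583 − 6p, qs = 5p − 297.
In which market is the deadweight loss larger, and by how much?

Market B, by $1212.75.

Market A: pre-tax p* = $58, q* = 394; post-tax q = 377.5; deadweight loss = $272.25.
Market B: pre-tax p* = $80, q* = 103; post-tax q = 13; deadweight loss = $1485.
Difference: $272.25 vs $1485 → market B is larger by $1212.75.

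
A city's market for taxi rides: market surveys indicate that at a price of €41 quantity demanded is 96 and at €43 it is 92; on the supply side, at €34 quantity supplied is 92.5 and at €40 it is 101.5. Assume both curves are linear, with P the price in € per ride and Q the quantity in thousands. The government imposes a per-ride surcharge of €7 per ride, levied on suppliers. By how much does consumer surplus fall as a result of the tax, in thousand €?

Consumer surplus falls by €291 thousand.

Demand slope: (92 − 96)/(43 − 41) = -2, so Qd = 178 − 2P.
Supply slope: (101.5 − 92.5)/(40 − 34) = 1.5, so Qs = 1.5P + 41.5.
Without the tax, 178 − 2P = 1.5P + 41.5 gives 3.5P = 136.5, so P* = €39 and Q* = 100.
With the tax collected from suppliers, supply shifts: Qs = 1.5(P − 7) + 41.5.
New equilibrium: buyers pay €42, suppliers receive €35, Q = 94. (Wedge: Pb − Ps = 7.)
ΔCS is the trapezoid between Q = 94 and Q = 100 of height €3: ½ · (100 + 94) · 3 = €291.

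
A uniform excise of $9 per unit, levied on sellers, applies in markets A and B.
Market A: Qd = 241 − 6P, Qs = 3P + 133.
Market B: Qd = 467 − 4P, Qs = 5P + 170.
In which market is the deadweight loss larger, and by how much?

Market B, by $9.

Market A: pre-tax P* = $12, Q* = 169; post-tax Q = 151; deadweight loss = $81.
Market B: pre-tax P* = $33, Q* = 335; post-tax Q = 315; deadweight loss = $90.
Difference: $81 vs $90 → market B is larger by $9.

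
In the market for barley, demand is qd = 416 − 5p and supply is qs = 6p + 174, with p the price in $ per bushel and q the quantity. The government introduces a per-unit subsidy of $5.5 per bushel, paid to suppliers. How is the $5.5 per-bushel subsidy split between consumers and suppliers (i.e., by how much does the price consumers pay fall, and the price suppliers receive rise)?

Consumers gain $3 per bushel; suppliers gain $2.5 per bushel.

Before the subsidy: set 416 − 5p = 6p + 174 → p* = $22, q* = 306.
With a per-unit subsidy paid to suppliers, each receives p + 5.5 per unit sold, so supply becomes qs = 6(p + 5.5) + 174.
New equilibrium: consumers pay $19, suppliers receive $24.5, q = 321. (Wedge: pb − ps = −5.5.)
Gain to consumers: $3; to suppliers: $2.5. (They sum to $5.5.)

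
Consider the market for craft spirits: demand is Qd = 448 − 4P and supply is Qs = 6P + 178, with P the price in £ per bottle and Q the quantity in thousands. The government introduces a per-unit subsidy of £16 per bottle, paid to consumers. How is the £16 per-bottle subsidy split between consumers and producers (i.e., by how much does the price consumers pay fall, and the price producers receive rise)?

Before the subsidy: set 448 − 4P = 6P + 178 → P* = £27, Q* = 340.
With a per-unit subsidy paid to consumers, each effectively pays P − 16, so demand becomes Qd = 448 − 4(P − 16).
Solving gives Q = 378.4 with consumers paying £17.4 and producers receiving £33.4 (the £16 wedge).
Gain to consumers: £9.6; to producers: £6.4. (They sum to £16.)

Consumers gain £9.6 per bottle; producers gain £6.4 per bottle.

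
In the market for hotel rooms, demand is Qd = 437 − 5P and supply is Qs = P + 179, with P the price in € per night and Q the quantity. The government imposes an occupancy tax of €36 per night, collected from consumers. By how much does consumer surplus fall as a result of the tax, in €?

Consumer surplus falls by €1242.

Without the tax, 437 − 5P = P + 179 gives 6P = 258, so P* = €43 and Q* = 222.
With the tax collected from consumers, demand (in seller-price terms) shifts: Qd = 437 − 5(P + 36).
New equilibrium: consumers pay €49, sellers receive €13, Q = 192. (Wedge: Pb − Ps = 36.)
ΔCS is the trapezoid between Q = 192 and Q = 222 of height €6: ½ · (222 + 192) · 6 = €1242.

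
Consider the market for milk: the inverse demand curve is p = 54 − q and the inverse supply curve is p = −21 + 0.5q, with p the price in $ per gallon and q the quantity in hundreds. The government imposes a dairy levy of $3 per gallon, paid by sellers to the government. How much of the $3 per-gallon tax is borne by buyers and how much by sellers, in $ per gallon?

Inverting to q(p) form: qd = 54 − p; qs = 2p + 42.
Without the tax, 54 − p = 2p + 42 gives 3p = 12, so p* = $4 and q* = 50.
With the tax collected from sellers, supply shifts: qs = 2(p − 3) + 42.
Solving gives q = 48 with buyers paying $6 and sellers receiving $3 (the $3 wedge).
Burden on buyers: $2; on sellers: $1. (They sum to $3.)
The less price-elastic side of the market bears the larger share of a per-unit tax.

Buyers bear $2 per gallon; sellers bear $1 per gallon.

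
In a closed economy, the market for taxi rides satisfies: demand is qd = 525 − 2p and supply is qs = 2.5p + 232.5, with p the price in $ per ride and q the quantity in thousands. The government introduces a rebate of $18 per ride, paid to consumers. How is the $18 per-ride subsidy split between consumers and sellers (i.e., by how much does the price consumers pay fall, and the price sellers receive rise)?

Before the subsidy: set 525 − 2p = 2.5p + 232.5 → p* = $65, q* = 395.
With a per-unit subsidy paid to consumers, each effectively pays p − 18, so demand becomes qd = 525 − 2(p − 18).
New equilibrium: consumers pay $55, sellers receive $73, q = 415. (Wedge: pb − ps = −18.)
Gain to consumers: $10; to sellers: $8. (They sum to $18.)

Consumers gain $10 per ride; sellers gain $8 per ride.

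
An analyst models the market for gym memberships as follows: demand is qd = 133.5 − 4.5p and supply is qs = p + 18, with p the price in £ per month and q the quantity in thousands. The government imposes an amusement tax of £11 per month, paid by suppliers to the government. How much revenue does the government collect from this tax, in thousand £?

Without the tax, 133.5 − 4.5p = p + 18 gives 5.5p = 115.5, so p* = £21 and q* = 39.
With the tax collected from suppliers, supply shifts: qs = (p − 11) + 18.
Solving gives q = 30 with buyers paying £23 and suppliers receiving £12 (the £11 wedge).
Revenue = t · Q = 11 · 30 = £330.

Tax revenue = £330 thousand.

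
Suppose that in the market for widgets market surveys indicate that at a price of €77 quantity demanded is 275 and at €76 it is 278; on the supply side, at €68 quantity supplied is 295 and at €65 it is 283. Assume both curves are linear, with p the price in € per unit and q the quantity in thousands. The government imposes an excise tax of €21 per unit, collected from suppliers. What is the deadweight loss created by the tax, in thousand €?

Demand slope: (278 − 275)/(76 − 77) = -3, so qd = 506 − 3p.
Supply slope: (283 − 295)/(65 − 68) = 4, so qs = 4p + 23.
Before the tax: set 506 − 3p = 4p + 23 → p* = €69, q* = 299.
With the tax collected from suppliers, supply shifts: qs = 4(p − 21) + 23.
Solving gives q = 263 with buyers paying €81 and suppliers receiving €60 (the €21 wedge).
Quantity falls by |ΔQ| = |299 − 263| = 36.
DWL = ½ · t · |ΔQ| = ½ · 21 · 36 = €378.

Deadweight loss = €378 thousand.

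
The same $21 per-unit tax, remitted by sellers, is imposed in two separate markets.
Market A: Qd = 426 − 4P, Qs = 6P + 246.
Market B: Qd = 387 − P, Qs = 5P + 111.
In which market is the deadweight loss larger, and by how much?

Market A: pre-tax P* = $18, Q* = 354; post-tax Q = 303.6; deadweight loss = $529.2.
Market B: pre-tax P* = $46, Q* = 341; post-tax Q = 323.5; deadweight loss = $183.75.
Difference: $529.2 vs $183.75 → market A is larger by $345.45.

Market A, by $345.45.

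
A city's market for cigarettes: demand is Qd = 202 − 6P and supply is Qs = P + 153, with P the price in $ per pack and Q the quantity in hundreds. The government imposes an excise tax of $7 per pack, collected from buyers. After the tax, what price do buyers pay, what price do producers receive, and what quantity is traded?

Buyers pay $8; producers receive $1; quantity = 154.

Before the tax: set 202 − 6P = P + 153 → P* = $7, Q* = 160.
With the tax collected from buyers, demand (in seller-price terms) shifts: Qd = 202 − 6(P + 7).
New equilibrium: buyers pay $8, producers receive $1, Q = 154. (Wedge: Pb − Ps = 7.)
The less price-elastic side of the market bears the larger share of a per-unit tax.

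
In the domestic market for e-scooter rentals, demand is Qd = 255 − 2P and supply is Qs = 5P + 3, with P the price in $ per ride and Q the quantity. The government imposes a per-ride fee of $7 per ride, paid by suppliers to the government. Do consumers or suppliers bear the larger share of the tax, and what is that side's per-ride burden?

Consumers bear the larger share: $5 per ride.

Before the tax: set 255 − 2P = 5P + 3 → P* = $36, Q* = 183.
With the tax collected from suppliers, supply shifts: Qs = 5(P − 7) + 3.
Solving gives Q = 173 with consumers paying $41 and suppliers receiving $34 (the $7 wedge).
Per-ride burden: consumers $5, suppliers $2.
Consumers take the larger share because demand is less price-elastic here (demand slope 2 vs supply slope 5).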